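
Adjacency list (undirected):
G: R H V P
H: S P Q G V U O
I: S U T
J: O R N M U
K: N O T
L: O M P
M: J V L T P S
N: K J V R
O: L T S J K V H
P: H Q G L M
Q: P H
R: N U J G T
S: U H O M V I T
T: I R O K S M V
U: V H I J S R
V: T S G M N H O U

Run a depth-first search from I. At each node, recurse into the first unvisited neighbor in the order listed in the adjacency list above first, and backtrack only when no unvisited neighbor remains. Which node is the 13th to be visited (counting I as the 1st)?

P

Visit I
I → S
S → U
U → V
V → T
T → R
R → N
N → K
K → O
O → L
L → M
M → J
M → P
P → H
H → Q
H → G

Visit order: I, S, U, V, T, R, N, K, O, L, M, J, P, H, Q, G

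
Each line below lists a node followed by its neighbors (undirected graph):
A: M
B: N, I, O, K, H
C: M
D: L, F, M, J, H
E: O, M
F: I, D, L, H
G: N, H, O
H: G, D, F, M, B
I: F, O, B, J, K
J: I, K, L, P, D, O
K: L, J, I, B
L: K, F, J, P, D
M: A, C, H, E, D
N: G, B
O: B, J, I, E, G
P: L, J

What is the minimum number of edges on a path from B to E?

Level 0: B
Level 1: H, I, K, N, O
Level 2: D, E, F, G, J, L, M
Level 3: A, C, P
E first appears at level 2.

2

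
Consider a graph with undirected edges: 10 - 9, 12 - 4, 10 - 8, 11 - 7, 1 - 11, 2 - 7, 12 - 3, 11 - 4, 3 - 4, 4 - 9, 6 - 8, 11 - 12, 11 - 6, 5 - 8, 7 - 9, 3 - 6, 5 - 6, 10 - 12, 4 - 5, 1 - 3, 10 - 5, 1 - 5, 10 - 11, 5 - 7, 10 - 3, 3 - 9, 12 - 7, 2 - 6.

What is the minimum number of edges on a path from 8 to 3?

2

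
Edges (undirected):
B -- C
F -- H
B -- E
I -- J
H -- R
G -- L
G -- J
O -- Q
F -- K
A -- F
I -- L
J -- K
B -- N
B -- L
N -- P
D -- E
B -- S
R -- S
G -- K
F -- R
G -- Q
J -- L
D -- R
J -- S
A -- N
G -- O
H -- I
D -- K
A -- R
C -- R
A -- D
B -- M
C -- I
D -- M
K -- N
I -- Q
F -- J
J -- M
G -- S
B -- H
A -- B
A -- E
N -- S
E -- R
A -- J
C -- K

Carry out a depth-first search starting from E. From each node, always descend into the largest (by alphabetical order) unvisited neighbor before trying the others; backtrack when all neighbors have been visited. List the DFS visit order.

Visit E
E → R
R → S
S → N
N → P
N → K
K → J
J → M
M → D
D → A
A → F
F → H
H → I
I → Q
Q → O
O → G
G → L
L → B
B → C

E → R → S → N → P → K → J → M → D → A → F → H → I → Q → O → G → L → B → C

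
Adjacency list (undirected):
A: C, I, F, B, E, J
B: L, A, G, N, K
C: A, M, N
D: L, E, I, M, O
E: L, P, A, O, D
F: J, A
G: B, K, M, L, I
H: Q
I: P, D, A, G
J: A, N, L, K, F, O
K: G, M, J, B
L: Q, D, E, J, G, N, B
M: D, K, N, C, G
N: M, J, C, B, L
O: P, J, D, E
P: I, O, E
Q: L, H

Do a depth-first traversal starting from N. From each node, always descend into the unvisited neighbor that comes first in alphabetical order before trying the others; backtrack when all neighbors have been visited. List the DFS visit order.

Visit N
N → B
B → A
A → C
C → M
M → D
D → E
E → L
L → G
G → I
I → P
P → O
O → J
J → F
J → K
L → Q
Q → H

N -> B -> A -> C -> M -> D -> E -> L -> G -> I -> P -> O -> J -> F -> K -> Q -> H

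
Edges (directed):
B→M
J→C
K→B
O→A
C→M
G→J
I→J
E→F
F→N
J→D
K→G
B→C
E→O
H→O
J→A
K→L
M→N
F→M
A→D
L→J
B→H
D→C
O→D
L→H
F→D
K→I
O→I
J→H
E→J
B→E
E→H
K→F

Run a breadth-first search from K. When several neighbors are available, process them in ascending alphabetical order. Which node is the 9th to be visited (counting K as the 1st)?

Visit K; enqueue B, F, G, I, L → queue [B, F, G, I, L]
Visit B; enqueue C, E, H, M → queue [F, G, I, L, C, E, H, M]
Visit F; enqueue D, N → queue [G, I, L, C, E, H, M, D, N]
Visit G; enqueue J → queue [I, L, C, E, H, M, D, N, J]
Visit I → queue [L, C, E, H, M, D, N, J]
Visit L → queue [C, E, H, M, D, N, J]
Visit C → queue [E, H, M, D, N, J]
Visit E; enqueue O → queue [H, M, D, N, J, O]
Visit H → queue [M, D, N, J, O]
Visit M → queue [D, N, J, O]
Visit D → queue [N, J, O]
Visit N → queue [J, O]
Visit J; enqueue A → queue [O, A]
Visit O → queue [A]
Visit A → queue []

Visit order: K, B, F, G, I, L, C, E, H, M, D, N, J, O, A

H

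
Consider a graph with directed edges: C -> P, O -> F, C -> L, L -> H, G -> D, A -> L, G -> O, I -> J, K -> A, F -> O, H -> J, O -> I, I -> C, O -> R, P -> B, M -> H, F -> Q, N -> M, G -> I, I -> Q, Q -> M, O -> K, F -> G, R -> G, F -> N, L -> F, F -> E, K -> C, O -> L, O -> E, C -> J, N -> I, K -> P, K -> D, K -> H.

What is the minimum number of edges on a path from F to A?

Level 0: F
Level 1: E, G, N, O, Q
Level 2: D, I, K, L, M, R
Level 3: A, C, H, J, P
Level 4: B
A first appears at level 3.

3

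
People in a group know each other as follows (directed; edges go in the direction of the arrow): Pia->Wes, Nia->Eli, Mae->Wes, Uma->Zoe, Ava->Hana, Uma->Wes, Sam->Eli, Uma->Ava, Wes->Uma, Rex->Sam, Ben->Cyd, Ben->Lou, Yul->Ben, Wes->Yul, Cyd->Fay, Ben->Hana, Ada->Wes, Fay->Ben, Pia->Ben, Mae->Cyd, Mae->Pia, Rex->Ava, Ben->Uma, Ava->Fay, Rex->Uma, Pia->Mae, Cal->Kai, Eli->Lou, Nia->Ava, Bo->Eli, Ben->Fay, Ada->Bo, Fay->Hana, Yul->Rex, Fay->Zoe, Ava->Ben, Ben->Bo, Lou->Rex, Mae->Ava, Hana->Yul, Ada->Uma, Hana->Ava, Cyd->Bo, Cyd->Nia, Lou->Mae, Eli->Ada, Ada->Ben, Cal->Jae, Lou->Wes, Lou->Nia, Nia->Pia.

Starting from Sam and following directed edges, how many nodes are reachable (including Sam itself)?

18

BFS from Sam visits: Sam, Eli, Lou, Ada, Wes, Rex, Nia, Mae, Uma, Bo, Ben, Yul, Ava, Pia, Cyd, Zoe, Hana, Fay
Reachable nodes: 18 of 21 total.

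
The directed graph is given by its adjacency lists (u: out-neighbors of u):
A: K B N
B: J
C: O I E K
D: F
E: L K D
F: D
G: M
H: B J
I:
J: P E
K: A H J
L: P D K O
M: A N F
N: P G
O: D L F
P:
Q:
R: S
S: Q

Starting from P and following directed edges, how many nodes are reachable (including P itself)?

1

BFS from P visits: P
Reachable nodes: 1 of 19 total.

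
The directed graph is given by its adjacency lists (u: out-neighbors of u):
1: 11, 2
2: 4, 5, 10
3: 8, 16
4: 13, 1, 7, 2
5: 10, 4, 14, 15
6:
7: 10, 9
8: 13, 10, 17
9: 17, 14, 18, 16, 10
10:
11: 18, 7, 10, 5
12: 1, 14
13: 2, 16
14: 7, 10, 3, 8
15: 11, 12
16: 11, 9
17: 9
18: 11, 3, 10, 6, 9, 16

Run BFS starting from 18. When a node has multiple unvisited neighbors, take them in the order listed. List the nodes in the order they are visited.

18, 11, 3, 10, 6, 9, 16, 7, 5, 8, 17, 14, 4, 15, 13, 1, 2, 12

Visit 18; enqueue 11, 3, 10, 6, 9, 16 → queue [11, 3, 10, 6, 9, 16]
Visit 11; enqueue 7, 5 → queue [3, 10, 6, 9, 16, 7, 5]
Visit 3; enqueue 8 → queue [10, 6, 9, 16, 7, 5, 8]
Visit 10 → queue [6, 9, 16, 7, 5, 8]
Visit 6 → queue [9, 16, 7, 5, 8]
Visit 9; enqueue 17, 14 → queue [16, 7, 5, 8, 17, 14]
Visit 16 → queue [7, 5, 8, 17, 14]
Visit 7 → queue [5, 8, 17, 14]
Visit 5; enqueue 4, 15 → queue [8, 17, 14, 4, 15]
Visit 8; enqueue 13 → queue [17, 14, 4, 15, 13]
Visit 17 → queue [14, 4, 15, 13]
Visit 14 → queue [4, 15, 13]
Visit 4; enqueue 1, 2 → queue [15, 13, 1, 2]
Visit 15; enqueue 12 → queue [13, 1, 2, 12]
Visit 13 → queue [1, 2, 12]
Visit 1 → queue [2, 12]
Visit 2 → queue [12]
Visit 12 → queue []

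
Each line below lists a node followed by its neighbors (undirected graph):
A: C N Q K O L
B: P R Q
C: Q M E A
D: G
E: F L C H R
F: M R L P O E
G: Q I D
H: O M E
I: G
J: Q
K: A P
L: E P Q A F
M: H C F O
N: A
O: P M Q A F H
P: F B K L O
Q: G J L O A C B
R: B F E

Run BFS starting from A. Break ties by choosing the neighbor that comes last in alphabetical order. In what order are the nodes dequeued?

Visit A; enqueue Q, O, N, L, K, C → queue [Q, O, N, L, K, C]
Visit Q; enqueue J, G, B → queue [O, N, L, K, C, J, G, B]
Visit O; enqueue P, M, H, F → queue [N, L, K, C, J, G, B, P, M, H, F]
Visit N → queue [L, K, C, J, G, B, P, M, H, F]
Visit L; enqueue E → queue [K, C, J, G, B, P, M, H, F, E]
Visit K → queue [C, J, G, B, P, M, H, F, E]
Visit C → queue [J, G, B, P, M, H, F, E]
Visit J → queue [G, B, P, M, H, F, E]
Visit G; enqueue I, D → queue [B, P, M, H, F, E, I, D]
Visit B; enqueue R → queue [P, M, H, F, E, I, D, R]
Visit P → queue [M, H, F, E, I, D, R]
Visit M → queue [H, F, E, I, D, R]
Visit H → queue [F, E, I, D, R]
Visit F → queue [E, I, D, R]
Visit E → queue [I, D, R]
Visit I → queue [D, R]
Visit D → queue [R]
Visit R → queue []

A, Q, O, N, L, K, C, J, G, B, P, M, H, F, E, I, D, R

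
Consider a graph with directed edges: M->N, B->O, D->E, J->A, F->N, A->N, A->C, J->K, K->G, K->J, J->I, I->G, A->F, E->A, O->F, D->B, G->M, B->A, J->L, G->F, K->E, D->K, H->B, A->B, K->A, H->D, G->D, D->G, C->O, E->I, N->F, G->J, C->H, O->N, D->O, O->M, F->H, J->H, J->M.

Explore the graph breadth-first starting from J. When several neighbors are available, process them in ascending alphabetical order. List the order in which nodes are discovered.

J, A, H, I, K, L, M, B, C, F, N, D, G, E, O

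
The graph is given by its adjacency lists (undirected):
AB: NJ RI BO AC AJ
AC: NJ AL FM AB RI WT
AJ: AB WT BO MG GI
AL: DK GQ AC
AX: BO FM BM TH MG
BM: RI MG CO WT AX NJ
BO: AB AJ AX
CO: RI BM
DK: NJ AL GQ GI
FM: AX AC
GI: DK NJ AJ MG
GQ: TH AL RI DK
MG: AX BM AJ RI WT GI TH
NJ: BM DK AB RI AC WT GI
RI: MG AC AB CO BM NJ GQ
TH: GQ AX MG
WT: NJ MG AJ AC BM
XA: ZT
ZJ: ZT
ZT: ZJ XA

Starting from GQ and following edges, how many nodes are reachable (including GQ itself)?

BFS from GQ visits: GQ, TH, AL, RI, DK, AX, MG, AC, AB, CO, BM, NJ, GI, BO, FM, AJ, WT
Reachable nodes: 17 of 20 total.

17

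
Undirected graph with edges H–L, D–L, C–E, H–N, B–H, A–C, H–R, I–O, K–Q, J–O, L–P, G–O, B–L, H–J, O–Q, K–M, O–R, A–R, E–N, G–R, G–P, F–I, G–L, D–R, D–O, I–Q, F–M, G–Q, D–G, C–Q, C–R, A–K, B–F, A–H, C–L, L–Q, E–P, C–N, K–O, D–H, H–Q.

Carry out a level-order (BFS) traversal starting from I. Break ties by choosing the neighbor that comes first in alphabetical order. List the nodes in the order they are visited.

Visit I; enqueue F, O, Q → queue [F, O, Q]
Visit F; enqueue B, M → queue [O, Q, B, M]
Visit O; enqueue D, G, J, K, R → queue [Q, B, M, D, G, J, K, R]
Visit Q; enqueue C, H, L → queue [B, M, D, G, J, K, R, C, H, L]
Visit B → queue [M, D, G, J, K, R, C, H, L]
Visit M → queue [D, G, J, K, R, C, H, L]
Visit D → queue [G, J, K, R, C, H, L]
Visit G; enqueue P → queue [J, K, R, C, H, L, P]
Visit J → queue [K, R, C, H, L, P]
Visit K; enqueue A → queue [R, C, H, L, P, A]
Visit R → queue [C, H, L, P, A]
Visit C; enqueue E, N → queue [H, L, P, A, E, N]
Visit H → queue [L, P, A, E, N]
Visit L → queue [P, A, E, N]
Visit P → queue [A, E, N]
Visit A → queue [E, N]
Visit E → queue [N]
Visit N → queue []

I -> F -> O -> Q -> B -> M -> D -> G -> J -> K -> R -> C -> H -> L -> P -> A -> E -> N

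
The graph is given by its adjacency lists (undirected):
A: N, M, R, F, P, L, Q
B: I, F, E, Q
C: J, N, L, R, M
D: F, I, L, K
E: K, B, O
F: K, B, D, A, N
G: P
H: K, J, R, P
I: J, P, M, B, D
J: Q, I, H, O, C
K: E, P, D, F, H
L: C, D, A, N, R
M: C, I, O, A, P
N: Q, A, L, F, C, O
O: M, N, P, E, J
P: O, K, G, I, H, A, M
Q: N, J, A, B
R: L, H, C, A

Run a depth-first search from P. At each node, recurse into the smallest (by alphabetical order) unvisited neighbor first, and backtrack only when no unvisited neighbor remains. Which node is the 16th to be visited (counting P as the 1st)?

R

Visit P
P → A
A → F
F → B
B → E
E → K
K → D
D → I
I → J
J → C
C → L
L → N
N → O
O → M
N → Q
L → R
R → H
P → G

Visit order: P, A, F, B, E, K, D, I, J, C, L, N, O, M, Q, R, H, G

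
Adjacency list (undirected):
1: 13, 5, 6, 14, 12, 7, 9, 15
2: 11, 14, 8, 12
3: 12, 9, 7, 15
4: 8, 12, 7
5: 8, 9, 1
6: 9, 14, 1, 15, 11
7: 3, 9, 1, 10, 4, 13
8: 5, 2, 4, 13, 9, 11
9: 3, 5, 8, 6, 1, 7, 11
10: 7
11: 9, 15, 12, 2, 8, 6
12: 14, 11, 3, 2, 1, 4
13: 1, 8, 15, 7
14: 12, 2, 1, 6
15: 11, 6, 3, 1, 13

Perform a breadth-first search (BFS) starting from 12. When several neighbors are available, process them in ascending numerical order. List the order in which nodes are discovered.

12 -> 1 -> 2 -> 3 -> 4 -> 11 -> 14 -> 5 -> 6 -> 7 -> 9 -> 13 -> 15 -> 8 -> 10

Visit 12; enqueue 1, 2, 3, 4, 11, 14 → queue [1, 2, 3, 4, 11, 14]
Visit 1; enqueue 5, 6, 7, 9, 13, 15 → queue [2, 3, 4, 11, 14, 5, 6, 7, 9, 13, 15]
Visit 2; enqueue 8 → queue [3, 4, 11, 14, 5, 6, 7, 9, 13, 15, 8]
Visit 3 → queue [4, 11, 14, 5, 6, 7, 9, 13, 15, 8]
Visit 4 → queue [11, 14, 5, 6, 7, 9, 13, 15, 8]
Visit 11 → queue [14, 5, 6, 7, 9, 13, 15, 8]
Visit 14 → queue [5, 6, 7, 9, 13, 15, 8]
Visit 5 → queue [6, 7, 9, 13, 15, 8]
Visit 6 → queue [7, 9, 13, 15, 8]
Visit 7; enqueue 10 → queue [9, 13, 15, 8, 10]
Visit 9 → queue [13, 15, 8, 10]
Visit 13 → queue [15, 8, 10]
Visit 15 → queue [8, 10]
Visit 8 → queue [10]
Visit 10 → queue []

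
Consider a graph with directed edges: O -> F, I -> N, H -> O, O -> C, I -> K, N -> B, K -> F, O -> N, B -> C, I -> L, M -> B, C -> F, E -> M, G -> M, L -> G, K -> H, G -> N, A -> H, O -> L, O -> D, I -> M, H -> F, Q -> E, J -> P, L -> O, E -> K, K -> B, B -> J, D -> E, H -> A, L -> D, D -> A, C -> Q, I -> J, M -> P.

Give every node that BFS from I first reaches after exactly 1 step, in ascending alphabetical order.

J, K, L, M, N

Level 0: I
Level 1: J, K, L, M, N
Level 2: B, D, F, G, H, O, P
Level 3: A, C, E
Level 4: Q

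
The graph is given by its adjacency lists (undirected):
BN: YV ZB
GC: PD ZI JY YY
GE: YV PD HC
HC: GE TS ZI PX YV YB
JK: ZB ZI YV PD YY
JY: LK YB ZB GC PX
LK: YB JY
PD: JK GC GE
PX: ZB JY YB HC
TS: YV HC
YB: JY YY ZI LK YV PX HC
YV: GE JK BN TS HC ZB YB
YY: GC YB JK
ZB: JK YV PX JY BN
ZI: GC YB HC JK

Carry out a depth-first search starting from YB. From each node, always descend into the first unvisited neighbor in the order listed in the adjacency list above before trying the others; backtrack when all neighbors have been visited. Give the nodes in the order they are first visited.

YB -> JY -> LK -> ZB -> JK -> ZI -> GC -> PD -> GE -> YV -> BN -> TS -> HC -> PX -> YY

Visit YB
YB → JY
JY → LK
JY → ZB
ZB → JK
JK → ZI
ZI → GC
GC → PD
PD → GE
GE → YV
YV → BN
YV → TS
TS → HC
HC → PX
GC → YY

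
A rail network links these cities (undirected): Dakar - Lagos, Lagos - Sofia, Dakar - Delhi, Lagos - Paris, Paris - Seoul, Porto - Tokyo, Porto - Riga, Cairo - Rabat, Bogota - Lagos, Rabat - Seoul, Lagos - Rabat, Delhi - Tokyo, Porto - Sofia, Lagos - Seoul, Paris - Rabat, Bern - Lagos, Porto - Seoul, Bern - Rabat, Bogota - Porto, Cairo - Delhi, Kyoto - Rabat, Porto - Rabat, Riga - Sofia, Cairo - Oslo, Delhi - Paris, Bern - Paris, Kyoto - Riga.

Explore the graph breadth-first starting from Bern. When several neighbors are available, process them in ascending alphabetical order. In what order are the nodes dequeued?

Bern, Lagos, Paris, Rabat, Bogota, Dakar, Seoul, Sofia, Delhi, Cairo, Kyoto, Porto, Riga, Tokyo, Oslo

Visit Bern; enqueue Lagos, Paris, Rabat → queue [Lagos, Paris, Rabat]
Visit Lagos; enqueue Bogota, Dakar, Seoul, Sofia → queue [Paris, Rabat, Bogota, Dakar, Seoul, Sofia]
Visit Paris; enqueue Delhi → queue [Rabat, Bogota, Dakar, Seoul, Sofia, Delhi]
Visit Rabat; enqueue Cairo, Kyoto, Porto → queue [Bogota, Dakar, Seoul, Sofia, Delhi, Cairo, Kyoto, Porto]
Visit Bogota → queue [Dakar, Seoul, Sofia, Delhi, Cairo, Kyoto, Porto]
Visit Dakar → queue [Seoul, Sofia, Delhi, Cairo, Kyoto, Porto]
Visit Seoul → queue [Sofia, Delhi, Cairo, Kyoto, Porto]
Visit Sofia; enqueue Riga → queue [Delhi, Cairo, Kyoto, Porto, Riga]
Visit Delhi; enqueue Tokyo → queue [Cairo, Kyoto, Porto, Riga, Tokyo]
Visit Cairo; enqueue Oslo → queue [Kyoto, Porto, Riga, Tokyo, Oslo]
Visit Kyoto → queue [Porto, Riga, Tokyo, Oslo]
Visit Porto → queue [Riga, Tokyo, Oslo]
Visit Riga → queue [Tokyo, Oslo]
Visit Tokyo → queue [Oslo]
Visit Oslo → queue []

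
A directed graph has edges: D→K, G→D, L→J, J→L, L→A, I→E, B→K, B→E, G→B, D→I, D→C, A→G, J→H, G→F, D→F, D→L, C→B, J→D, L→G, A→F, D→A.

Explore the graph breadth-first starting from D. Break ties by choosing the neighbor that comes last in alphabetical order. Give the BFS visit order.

D -> L -> K -> I -> F -> C -> A -> J -> G -> E -> B -> H

Visit D; enqueue L, K, I, F, C, A → queue [L, K, I, F, C, A]
Visit L; enqueue J, G → queue [K, I, F, C, A, J, G]
Visit K → queue [I, F, C, A, J, G]
Visit I; enqueue E → queue [F, C, A, J, G, E]
Visit F → queue [C, A, J, G, E]
Visit C; enqueue B → queue [A, J, G, E, B]
Visit A → queue [J, G, E, B]
Visit J; enqueue H → queue [G, E, B, H]
Visit G → queue [E, B, H]
Visit E → queue [B, H]
Visit B → queue [H]
Visit H → queue []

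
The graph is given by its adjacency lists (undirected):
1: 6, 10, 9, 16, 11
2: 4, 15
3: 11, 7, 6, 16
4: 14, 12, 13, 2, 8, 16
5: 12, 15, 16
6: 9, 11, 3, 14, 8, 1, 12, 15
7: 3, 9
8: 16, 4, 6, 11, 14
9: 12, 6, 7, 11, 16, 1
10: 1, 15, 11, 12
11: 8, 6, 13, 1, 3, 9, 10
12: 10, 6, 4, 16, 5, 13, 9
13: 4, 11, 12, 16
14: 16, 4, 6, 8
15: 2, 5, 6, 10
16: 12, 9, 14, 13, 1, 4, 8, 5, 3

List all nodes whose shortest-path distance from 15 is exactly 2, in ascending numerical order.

1, 3, 4, 8, 9, 11, 12, 14, 16

Level 0: 15
Level 1: 2, 5, 6, 10
Level 2: 1, 3, 4, 8, 9, 11, 12, 14, 16
Level 3: 7, 13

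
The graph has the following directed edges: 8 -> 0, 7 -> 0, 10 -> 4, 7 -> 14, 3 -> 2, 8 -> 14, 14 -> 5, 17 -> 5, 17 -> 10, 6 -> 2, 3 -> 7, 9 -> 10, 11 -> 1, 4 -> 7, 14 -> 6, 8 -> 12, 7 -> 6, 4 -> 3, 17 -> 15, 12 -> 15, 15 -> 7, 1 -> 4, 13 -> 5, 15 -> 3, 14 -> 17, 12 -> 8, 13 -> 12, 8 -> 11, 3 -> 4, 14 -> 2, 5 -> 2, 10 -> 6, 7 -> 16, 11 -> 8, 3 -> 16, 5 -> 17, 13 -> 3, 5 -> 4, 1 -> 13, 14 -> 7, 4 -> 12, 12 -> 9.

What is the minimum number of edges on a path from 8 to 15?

2

Level 0: 8
Level 1: 0, 11, 12, 14
Level 2: 1, 2, 5, 6, 7, 9, 15, 17
Level 3: 3, 4, 10, 13, 16
15 first appears at level 2.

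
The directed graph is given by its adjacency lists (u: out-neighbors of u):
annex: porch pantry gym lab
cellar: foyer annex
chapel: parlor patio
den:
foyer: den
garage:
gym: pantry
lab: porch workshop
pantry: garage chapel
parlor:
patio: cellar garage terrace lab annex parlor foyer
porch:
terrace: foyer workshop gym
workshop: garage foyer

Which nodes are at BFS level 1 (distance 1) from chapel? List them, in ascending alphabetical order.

Level 0: chapel
Level 1: parlor, patio
Level 2: annex, cellar, foyer, garage, lab, terrace
Level 3: den, gym, pantry, porch, workshop

parlor, patio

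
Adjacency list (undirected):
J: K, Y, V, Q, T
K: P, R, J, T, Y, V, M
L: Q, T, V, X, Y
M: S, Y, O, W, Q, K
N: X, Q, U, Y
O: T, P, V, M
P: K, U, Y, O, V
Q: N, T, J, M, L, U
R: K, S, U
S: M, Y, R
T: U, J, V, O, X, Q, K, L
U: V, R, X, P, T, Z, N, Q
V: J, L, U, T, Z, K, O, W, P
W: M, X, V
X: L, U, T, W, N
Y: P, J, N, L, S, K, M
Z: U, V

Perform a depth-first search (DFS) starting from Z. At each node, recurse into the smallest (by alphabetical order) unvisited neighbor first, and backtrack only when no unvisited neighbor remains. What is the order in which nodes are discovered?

Visit Z
Z → U
U → N
N → Q
Q → J
J → K
K → M
M → O
O → P
P → V
V → L
L → T
T → X
X → W
L → Y
Y → S
S → R

Z → U → N → Q → J → K → M → O → P → V → L → T → X → W → Y → S → R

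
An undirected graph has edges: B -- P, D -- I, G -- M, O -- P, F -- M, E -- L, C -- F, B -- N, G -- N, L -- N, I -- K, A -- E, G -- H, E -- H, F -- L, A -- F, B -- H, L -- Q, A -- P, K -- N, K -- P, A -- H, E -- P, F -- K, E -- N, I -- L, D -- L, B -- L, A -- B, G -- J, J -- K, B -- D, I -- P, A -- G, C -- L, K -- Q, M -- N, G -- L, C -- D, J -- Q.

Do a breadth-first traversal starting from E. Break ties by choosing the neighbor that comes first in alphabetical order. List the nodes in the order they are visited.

E A H L N P B F G C D I Q K M O J

Visit E; enqueue A, H, L, N, P → queue [A, H, L, N, P]
Visit A; enqueue B, F, G → queue [H, L, N, P, B, F, G]
Visit H → queue [L, N, P, B, F, G]
Visit L; enqueue C, D, I, Q → queue [N, P, B, F, G, C, D, I, Q]
Visit N; enqueue K, M → queue [P, B, F, G, C, D, I, Q, K, M]
Visit P; enqueue O → queue [B, F, G, C, D, I, Q, K, M, O]
Visit B → queue [F, G, C, D, I, Q, K, M, O]
Visit F → queue [G, C, D, I, Q, K, M, O]
Visit G; enqueue J → queue [C, D, I, Q, K, M, O, J]
Visit C → queue [D, I, Q, K, M, O, J]
Visit D → queue [I, Q, K, M, O, J]
Visit I → queue [Q, K, M, O, J]
Visit Q → queue [K, M, O, J]
Visit K → queue [M, O, J]
Visit M → queue [O, J]
Visit O → queue [J]
Visit J → queue []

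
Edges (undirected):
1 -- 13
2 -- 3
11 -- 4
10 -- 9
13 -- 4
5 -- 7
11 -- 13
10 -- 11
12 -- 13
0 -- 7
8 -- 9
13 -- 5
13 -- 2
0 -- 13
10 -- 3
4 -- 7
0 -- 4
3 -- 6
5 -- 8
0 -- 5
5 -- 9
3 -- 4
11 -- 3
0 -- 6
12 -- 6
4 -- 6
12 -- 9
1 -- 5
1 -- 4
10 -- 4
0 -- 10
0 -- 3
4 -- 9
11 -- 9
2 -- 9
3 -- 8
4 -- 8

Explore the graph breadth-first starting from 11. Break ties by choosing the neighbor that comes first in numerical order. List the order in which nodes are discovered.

11 3 4 9 10 13 0 2 6 8 1 7 5 12

Visit 11; enqueue 3, 4, 9, 10, 13 → queue [3, 4, 9, 10, 13]
Visit 3; enqueue 0, 2, 6, 8 → queue [4, 9, 10, 13, 0, 2, 6, 8]
Visit 4; enqueue 1, 7 → queue [9, 10, 13, 0, 2, 6, 8, 1, 7]
Visit 9; enqueue 5, 12 → queue [10, 13, 0, 2, 6, 8, 1, 7, 5, 12]
Visit 10 → queue [13, 0, 2, 6, 8, 1, 7, 5, 12]
Visit 13 → queue [0, 2, 6, 8, 1, 7, 5, 12]
Visit 0 → queue [2, 6, 8, 1, 7, 5, 12]
Visit 2 → queue [6, 8, 1, 7, 5, 12]
Visit 6 → queue [8, 1, 7, 5, 12]
Visit 8 → queue [1, 7, 5, 12]
Visit 1 → queue [7, 5, 12]
Visit 7 → queue [5, 12]
Visit 5 → queue [12]
Visit 12 → queue []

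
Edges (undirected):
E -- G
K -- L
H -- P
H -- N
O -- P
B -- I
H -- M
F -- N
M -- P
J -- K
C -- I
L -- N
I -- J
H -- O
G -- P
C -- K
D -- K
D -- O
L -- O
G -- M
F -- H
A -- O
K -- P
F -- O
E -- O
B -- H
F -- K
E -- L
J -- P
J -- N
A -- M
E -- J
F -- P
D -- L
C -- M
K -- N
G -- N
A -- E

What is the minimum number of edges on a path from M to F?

2

Level 0: M
Level 1: A, C, G, H, P
Level 2: B, E, F, I, J, K, N, O
Level 3: D, L
F first appears at level 2.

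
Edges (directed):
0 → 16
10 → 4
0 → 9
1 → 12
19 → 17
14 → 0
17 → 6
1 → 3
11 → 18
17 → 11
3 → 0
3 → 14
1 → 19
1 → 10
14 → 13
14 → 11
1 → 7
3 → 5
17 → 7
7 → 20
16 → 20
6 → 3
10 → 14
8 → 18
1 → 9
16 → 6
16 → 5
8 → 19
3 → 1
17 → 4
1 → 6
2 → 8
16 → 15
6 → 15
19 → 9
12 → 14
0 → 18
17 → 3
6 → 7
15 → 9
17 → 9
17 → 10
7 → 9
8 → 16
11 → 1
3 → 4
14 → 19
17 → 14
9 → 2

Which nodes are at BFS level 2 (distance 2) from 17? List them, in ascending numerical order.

0, 1, 2, 5, 13, 15, 18, 19, 20

Level 0: 17
Level 1: 3, 4, 6, 7, 9, 10, 11, 14
Level 2: 0, 1, 2, 5, 13, 15, 18, 19, 20
Level 3: 8, 12, 16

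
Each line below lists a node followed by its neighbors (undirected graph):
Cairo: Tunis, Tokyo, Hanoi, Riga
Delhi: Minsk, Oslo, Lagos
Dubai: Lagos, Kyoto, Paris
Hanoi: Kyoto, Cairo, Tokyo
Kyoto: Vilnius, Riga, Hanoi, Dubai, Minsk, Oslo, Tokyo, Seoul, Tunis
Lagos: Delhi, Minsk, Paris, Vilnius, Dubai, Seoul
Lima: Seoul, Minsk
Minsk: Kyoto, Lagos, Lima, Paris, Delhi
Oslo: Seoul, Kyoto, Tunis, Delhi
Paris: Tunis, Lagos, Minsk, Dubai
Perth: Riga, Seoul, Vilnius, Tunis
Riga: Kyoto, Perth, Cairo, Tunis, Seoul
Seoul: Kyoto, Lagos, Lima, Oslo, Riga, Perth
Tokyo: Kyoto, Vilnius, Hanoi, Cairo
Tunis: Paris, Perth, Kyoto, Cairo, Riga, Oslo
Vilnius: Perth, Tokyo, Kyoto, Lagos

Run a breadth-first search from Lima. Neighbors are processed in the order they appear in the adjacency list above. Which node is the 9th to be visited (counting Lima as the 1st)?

Paris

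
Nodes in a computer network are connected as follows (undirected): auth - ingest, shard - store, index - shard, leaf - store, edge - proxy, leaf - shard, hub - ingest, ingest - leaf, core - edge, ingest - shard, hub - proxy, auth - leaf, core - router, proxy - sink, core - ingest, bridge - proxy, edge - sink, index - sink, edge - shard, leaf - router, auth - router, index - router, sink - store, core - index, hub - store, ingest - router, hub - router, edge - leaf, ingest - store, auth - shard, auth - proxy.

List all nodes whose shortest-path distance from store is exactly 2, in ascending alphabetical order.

Level 0: store
Level 1: hub, ingest, leaf, shard, sink
Level 2: auth, core, edge, index, proxy, router
Level 3: bridge

auth, core, edge, index, proxy, router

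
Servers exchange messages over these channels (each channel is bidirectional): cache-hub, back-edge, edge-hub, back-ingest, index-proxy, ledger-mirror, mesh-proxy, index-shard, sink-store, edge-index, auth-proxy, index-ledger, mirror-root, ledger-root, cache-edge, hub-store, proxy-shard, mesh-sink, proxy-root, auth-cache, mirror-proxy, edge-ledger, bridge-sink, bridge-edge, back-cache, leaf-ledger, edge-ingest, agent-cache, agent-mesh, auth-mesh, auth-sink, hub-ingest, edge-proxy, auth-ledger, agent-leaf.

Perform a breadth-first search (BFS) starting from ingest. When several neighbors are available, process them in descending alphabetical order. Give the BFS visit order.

Visit ingest; enqueue hub, edge, back → queue [hub, edge, back]
Visit hub; enqueue store, cache → queue [edge, back, store, cache]
Visit edge; enqueue proxy, ledger, index, bridge → queue [back, store, cache, proxy, ledger, index, bridge]
Visit back → queue [store, cache, proxy, ledger, index, bridge]
Visit store; enqueue sink → queue [cache, proxy, ledger, index, bridge, sink]
Visit cache; enqueue auth, agent → queue [proxy, ledger, index, bridge, sink, auth, agent]
Visit proxy; enqueue shard, root, mirror, mesh → queue [ledger, index, bridge, sink, auth, agent, shard, root, mirror, mesh]
Visit ledger; enqueue leaf → queue [index, bridge, sink, auth, agent, shard, root, mirror, mesh, leaf]
Visit index → queue [bridge, sink, auth, agent, shard, root, mirror, mesh, leaf]
Visit bridge → queue [sink, auth, agent, shard, root, mirror, mesh, leaf]
Visit sink → queue [auth, agent, shard, root, mirror, mesh, leaf]
Visit auth → queue [agent, shard, root, mirror, mesh, leaf]
Visit agent → queue [shard, root, mirror, mesh, leaf]
Visit shard → queue [root, mirror, mesh, leaf]
Visit root → queue [mirror, mesh, leaf]
Visit mirror → queue [mesh, leaf]
Visit mesh → queue [leaf]
Visit leaf → queue []

ingest, hub, edge, back, store, cache, proxy, ledger, index, bridge, sink, auth, agent, shard, root, mirror, mesh, leaf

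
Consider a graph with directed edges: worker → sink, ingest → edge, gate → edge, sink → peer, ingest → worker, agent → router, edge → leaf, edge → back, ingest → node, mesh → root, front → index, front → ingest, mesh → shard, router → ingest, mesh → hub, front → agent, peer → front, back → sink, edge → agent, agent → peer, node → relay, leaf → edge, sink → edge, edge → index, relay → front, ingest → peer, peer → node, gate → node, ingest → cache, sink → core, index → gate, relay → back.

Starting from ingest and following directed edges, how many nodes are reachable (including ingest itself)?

BFS from ingest visits: ingest, worker, peer, node, edge, cache, sink, front, relay, leaf, index, back, agent, core, gate, router
Reachable nodes: 16 of 20 total.

16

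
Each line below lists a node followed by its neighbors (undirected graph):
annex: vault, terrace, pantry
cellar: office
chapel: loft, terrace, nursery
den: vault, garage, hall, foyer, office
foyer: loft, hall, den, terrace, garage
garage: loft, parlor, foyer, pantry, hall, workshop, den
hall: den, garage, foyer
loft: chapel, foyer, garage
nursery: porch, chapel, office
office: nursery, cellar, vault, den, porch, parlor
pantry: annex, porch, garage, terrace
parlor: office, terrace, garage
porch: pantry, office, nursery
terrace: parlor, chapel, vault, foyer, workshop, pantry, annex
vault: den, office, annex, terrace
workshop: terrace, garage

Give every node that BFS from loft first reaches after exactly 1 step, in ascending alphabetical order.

Level 0: loft
Level 1: chapel, foyer, garage
Level 2: den, hall, nursery, pantry, parlor, terrace, workshop
Level 3: annex, office, porch, vault
Level 4: cellar

chapel, foyer, garage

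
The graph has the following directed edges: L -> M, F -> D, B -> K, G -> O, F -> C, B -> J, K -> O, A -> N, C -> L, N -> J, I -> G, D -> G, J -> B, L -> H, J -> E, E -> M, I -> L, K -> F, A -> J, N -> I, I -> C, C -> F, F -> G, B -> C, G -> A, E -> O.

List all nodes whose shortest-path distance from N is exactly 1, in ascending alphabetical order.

Level 0: N
Level 1: I, J
Level 2: B, C, E, G, L
Level 3: A, F, H, K, M, O
Level 4: D

I, J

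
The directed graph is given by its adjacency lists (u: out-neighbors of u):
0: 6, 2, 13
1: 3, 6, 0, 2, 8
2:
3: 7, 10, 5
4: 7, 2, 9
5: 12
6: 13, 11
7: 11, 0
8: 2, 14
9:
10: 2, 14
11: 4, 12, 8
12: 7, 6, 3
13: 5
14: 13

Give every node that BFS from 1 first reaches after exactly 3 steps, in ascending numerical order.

4, 12

Level 0: 1
Level 1: 0, 2, 3, 6, 8
Level 2: 5, 7, 10, 11, 13, 14
Level 3: 4, 12
Level 4: 9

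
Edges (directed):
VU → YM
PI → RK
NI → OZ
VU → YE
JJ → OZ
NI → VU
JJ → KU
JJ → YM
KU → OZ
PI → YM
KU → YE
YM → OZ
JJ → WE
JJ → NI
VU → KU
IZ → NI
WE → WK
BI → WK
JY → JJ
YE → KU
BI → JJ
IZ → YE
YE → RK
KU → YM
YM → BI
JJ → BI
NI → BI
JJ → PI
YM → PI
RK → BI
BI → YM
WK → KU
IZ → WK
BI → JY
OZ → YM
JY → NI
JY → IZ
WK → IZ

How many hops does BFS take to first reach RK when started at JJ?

2

Level 0: JJ
Level 1: BI, KU, NI, OZ, PI, WE, YM
Level 2: JY, RK, VU, WK, YE
Level 3: IZ
RK first appears at level 2.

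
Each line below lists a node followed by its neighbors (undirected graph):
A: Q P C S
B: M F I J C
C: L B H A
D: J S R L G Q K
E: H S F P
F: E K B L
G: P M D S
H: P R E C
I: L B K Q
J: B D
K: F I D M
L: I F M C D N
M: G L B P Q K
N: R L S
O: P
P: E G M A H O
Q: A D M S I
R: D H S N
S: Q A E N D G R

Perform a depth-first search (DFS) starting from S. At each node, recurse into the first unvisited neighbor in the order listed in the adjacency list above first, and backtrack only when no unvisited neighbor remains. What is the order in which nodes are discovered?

Visit S
S → Q
Q → A
A → P
P → E
E → H
H → R
R → D
D → J
J → B
B → M
M → G
M → L
L → I
I → K
K → F
L → C
L → N
P → O

S -> Q -> A -> P -> E -> H -> R -> D -> J -> B -> M -> G -> L -> I -> K -> F -> C -> N -> O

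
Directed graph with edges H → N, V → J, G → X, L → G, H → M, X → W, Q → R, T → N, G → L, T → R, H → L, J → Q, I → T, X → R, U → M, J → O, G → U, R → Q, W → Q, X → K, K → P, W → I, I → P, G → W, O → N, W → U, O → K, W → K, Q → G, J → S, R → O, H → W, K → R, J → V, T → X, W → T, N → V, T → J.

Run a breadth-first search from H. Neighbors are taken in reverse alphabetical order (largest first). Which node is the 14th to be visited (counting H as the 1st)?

R

Visit H; enqueue W, N, M, L → queue [W, N, M, L]
Visit W; enqueue U, T, Q, K, I → queue [N, M, L, U, T, Q, K, I]
Visit N; enqueue V → queue [M, L, U, T, Q, K, I, V]
Visit M → queue [L, U, T, Q, K, I, V]
Visit L; enqueue G → queue [U, T, Q, K, I, V, G]
Visit U → queue [T, Q, K, I, V, G]
Visit T; enqueue X, R, J → queue [Q, K, I, V, G, X, R, J]
Visit Q → queue [K, I, V, G, X, R, J]
Visit K; enqueue P → queue [I, V, G, X, R, J, P]
Visit I → queue [V, G, X, R, J, P]
Visit V → queue [G, X, R, J, P]
Visit G → queue [X, R, J, P]
Visit X → queue [R, J, P]
Visit R; enqueue O → queue [J, P, O]
Visit J; enqueue S → queue [P, O, S]
Visit P → queue [O, S]
Visit O → queue [S]
Visit S → queue []

Visit order: H, W, N, M, L, U, T, Q, K, I, V, G, X, R, J, P, O, S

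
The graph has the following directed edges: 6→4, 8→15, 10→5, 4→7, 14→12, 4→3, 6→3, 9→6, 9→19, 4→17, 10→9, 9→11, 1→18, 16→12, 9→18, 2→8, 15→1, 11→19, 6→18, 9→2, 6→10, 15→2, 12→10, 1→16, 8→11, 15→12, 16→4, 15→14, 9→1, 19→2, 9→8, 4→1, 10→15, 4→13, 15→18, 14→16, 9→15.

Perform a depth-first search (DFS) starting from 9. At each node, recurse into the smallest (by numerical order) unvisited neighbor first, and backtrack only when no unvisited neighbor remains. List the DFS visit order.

Visit 9
9 → 1
1 → 16
16 → 4
4 → 3
4 → 7
4 → 13
4 → 17
16 → 12
12 → 10
10 → 5
10 → 15
15 → 2
2 → 8
8 → 11
11 → 19
15 → 14
15 → 18
9 → 6

9, 1, 16, 4, 3, 7, 13, 17, 12, 10, 5, 15, 2, 8, 11, 19, 14, 18, 6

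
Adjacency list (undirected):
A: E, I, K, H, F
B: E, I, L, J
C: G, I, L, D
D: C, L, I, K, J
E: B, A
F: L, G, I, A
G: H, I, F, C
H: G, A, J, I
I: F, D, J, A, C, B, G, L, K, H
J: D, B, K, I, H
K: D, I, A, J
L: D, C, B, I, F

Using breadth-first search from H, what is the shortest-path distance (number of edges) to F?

2

Level 0: H
Level 1: A, G, I, J
Level 2: B, C, D, E, F, K, L
F first appears at level 2.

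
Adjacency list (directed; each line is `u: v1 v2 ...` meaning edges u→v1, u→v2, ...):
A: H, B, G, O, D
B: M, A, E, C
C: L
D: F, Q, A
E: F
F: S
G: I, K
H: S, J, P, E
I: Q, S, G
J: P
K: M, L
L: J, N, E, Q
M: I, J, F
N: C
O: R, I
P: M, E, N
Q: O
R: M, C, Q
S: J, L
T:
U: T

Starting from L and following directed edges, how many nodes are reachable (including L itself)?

15

BFS from L visits: L, E, J, N, Q, F, P, C, O, S, M, I, R, G, K
Reachable nodes: 15 of 21 total.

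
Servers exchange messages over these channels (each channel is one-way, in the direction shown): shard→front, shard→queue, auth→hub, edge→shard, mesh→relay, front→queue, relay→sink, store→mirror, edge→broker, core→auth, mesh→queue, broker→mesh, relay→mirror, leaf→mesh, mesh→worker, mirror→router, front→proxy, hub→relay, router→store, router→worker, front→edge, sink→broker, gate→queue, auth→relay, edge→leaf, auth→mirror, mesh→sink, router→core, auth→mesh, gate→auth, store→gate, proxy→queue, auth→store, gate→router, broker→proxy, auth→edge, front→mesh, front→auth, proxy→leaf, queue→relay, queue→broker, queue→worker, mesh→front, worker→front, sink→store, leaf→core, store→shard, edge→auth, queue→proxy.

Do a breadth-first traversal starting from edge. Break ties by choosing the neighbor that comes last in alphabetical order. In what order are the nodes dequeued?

edge, shard, leaf, broker, auth, queue, front, mesh, core, proxy, store, relay, mirror, hub, worker, sink, gate, router

Visit edge; enqueue shard, leaf, broker, auth → queue [shard, leaf, broker, auth]
Visit shard; enqueue queue, front → queue [leaf, broker, auth, queue, front]
Visit leaf; enqueue mesh, core → queue [broker, auth, queue, front, mesh, core]
Visit broker; enqueue proxy → queue [auth, queue, front, mesh, core, proxy]
Visit auth; enqueue store, relay, mirror, hub → queue [queue, front, mesh, core, proxy, store, relay, mirror, hub]
Visit queue; enqueue worker → queue [front, mesh, core, proxy, store, relay, mirror, hub, worker]
Visit front → queue [mesh, core, proxy, store, relay, mirror, hub, worker]
Visit mesh; enqueue sink → queue [core, proxy, store, relay, mirror, hub, worker, sink]
Visit core → queue [proxy, store, relay, mirror, hub, worker, sink]
Visit proxy → queue [store, relay, mirror, hub, worker, sink]
Visit store; enqueue gate → queue [relay, mirror, hub, worker, sink, gate]
Visit relay → queue [mirror, hub, worker, sink, gate]
Visit mirror; enqueue router → queue [hub, worker, sink, gate, router]
Visit hub → queue [worker, sink, gate, router]
Visit worker → queue [sink, gate, router]
Visit sink → queue [gate, router]
Visit gate → queue [router]
Visit router → queue []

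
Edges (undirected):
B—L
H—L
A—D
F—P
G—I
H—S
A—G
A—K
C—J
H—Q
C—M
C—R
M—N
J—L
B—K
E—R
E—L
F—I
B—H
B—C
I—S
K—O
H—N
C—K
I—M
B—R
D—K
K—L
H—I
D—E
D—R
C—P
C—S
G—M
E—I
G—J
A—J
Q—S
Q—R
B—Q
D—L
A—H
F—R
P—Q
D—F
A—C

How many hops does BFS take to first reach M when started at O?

3

Level 0: O
Level 1: K
Level 2: A, B, C, D, L
Level 3: E, F, G, H, J, M, P, Q, R, S
Level 4: I, N
M first appears at level 3.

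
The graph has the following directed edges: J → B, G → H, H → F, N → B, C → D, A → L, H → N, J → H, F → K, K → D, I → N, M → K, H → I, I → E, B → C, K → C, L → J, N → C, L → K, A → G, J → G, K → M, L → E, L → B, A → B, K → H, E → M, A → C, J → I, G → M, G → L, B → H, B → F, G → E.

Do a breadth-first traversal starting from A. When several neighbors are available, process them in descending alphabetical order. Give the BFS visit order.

A -> L -> G -> C -> B -> K -> J -> E -> M -> H -> D -> F -> I -> N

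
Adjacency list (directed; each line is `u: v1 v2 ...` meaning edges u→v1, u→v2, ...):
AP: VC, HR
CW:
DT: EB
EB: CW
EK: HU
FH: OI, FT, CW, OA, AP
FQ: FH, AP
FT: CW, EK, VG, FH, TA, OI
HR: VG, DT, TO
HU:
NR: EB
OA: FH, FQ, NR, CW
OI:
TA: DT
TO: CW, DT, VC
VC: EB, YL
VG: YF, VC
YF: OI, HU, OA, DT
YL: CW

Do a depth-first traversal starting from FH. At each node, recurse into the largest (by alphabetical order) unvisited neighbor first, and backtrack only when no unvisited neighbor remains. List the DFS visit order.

Visit FH
FH → OI
FH → OA
OA → NR
NR → EB
EB → CW
OA → FQ
FQ → AP
AP → VC
VC → YL
AP → HR
HR → VG
VG → YF
YF → HU
YF → DT
HR → TO
FH → FT
FT → TA
FT → EK

FH, OI, OA, NR, EB, CW, FQ, AP, VC, YL, HR, VG, YF, HU, DT, TO, FT, TA, EK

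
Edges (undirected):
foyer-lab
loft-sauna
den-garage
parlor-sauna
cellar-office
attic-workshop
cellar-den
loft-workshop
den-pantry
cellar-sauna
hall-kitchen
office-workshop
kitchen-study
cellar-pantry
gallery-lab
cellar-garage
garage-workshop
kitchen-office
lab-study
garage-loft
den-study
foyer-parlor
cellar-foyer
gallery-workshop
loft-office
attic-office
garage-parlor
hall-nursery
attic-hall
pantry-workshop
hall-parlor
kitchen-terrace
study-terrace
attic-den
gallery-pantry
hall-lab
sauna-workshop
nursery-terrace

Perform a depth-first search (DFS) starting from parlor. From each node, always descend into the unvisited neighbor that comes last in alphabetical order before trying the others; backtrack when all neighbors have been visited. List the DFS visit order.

Visit parlor
parlor → sauna
sauna → workshop
workshop → pantry
pantry → gallery
gallery → lab
lab → study
study → terrace
terrace → nursery
nursery → hall
hall → kitchen
kitchen → office
office → loft
loft → garage
garage → den
den → cellar
cellar → foyer
den → attic

parlor → sauna → workshop → pantry → gallery → lab → study → terrace → nursery → hall → kitchen → office → loft → garage → den → cellar → foyer → attic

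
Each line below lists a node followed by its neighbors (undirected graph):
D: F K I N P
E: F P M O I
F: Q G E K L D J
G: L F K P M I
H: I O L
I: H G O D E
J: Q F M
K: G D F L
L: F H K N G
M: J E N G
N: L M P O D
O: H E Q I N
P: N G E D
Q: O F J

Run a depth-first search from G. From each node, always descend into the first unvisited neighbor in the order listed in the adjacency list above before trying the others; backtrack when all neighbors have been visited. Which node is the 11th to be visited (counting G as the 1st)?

Visit G
G → L
L → F
F → Q
Q → O
O → H
H → I
I → D
D → K
D → N
N → M
M → J
M → E
E → P

Visit order: G, L, F, Q, O, H, I, D, K, N, M, J, E, P

M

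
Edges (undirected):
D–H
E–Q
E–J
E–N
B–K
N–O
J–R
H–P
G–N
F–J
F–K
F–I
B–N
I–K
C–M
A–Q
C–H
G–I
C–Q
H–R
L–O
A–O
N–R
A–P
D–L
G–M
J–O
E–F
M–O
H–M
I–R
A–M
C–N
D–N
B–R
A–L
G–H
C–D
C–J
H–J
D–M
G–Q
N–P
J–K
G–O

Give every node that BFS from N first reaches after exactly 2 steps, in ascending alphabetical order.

Level 0: N
Level 1: B, C, D, E, G, O, P, R
Level 2: A, F, H, I, J, K, L, M, Q

A, F, H, I, J, K, L, M, Q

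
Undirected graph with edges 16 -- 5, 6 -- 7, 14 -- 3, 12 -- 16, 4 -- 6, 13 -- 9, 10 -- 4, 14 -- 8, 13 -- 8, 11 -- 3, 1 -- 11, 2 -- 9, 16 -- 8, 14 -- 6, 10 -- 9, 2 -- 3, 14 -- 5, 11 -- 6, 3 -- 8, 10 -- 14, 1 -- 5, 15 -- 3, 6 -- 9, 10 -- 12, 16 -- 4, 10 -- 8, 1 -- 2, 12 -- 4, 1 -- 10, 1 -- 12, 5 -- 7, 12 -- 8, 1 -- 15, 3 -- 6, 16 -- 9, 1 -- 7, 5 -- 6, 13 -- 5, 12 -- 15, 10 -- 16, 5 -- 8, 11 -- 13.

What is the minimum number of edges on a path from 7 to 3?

2

Level 0: 7
Level 1: 1, 5, 6
Level 2: 2, 3, 4, 8, 9, 10, 11, 12, 13, 14, 15, 16
3 first appears at level 2.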